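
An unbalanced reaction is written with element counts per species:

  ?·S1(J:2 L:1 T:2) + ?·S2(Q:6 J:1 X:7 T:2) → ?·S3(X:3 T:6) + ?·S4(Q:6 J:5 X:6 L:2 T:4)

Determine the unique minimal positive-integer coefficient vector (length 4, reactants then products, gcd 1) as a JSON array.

Q: 6·0+3·6 = 18 | 1·0+3·6 = 18
J: 6·2+3·1 = 15 | 1·0+3·5 = 15
X: 6·0+3·7 = 21 | 1·3+3·6 = 21
L: 6·1+3·0 = 6 | 1·0+3·2 = 6
T: 6·2+3·2 = 18 | 1·6+3·4 = 18
gcd(6,3,1,3) = 1

Coefficients: [6, 3, 1, 3]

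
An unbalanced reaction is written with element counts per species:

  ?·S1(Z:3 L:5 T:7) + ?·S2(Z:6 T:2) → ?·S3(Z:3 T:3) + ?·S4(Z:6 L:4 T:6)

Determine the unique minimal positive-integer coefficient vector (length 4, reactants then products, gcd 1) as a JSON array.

Coefficients: [4, 4, 2, 5]

Z: 4·3+4·6 = 36 | 2·3+5·6 = 36
L: 4·5+4·0 = 20 | 2·0+5·4 = 20
T: 4·7+4·2 = 36 | 2·3+5·6 = 36
gcd(4,4,2,5) = 1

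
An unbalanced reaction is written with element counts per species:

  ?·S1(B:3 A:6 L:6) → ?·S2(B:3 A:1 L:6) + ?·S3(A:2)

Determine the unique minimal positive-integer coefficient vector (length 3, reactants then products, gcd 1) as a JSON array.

B: 2·3 = 6 | 2·3+5·0 = 6
A: 2·6 = 12 | 2·1+5·2 = 12
L: 2·6 = 12 | 2·6+5·0 = 12
gcd(2,2,5) = 1

Coefficients: [2, 2, 5]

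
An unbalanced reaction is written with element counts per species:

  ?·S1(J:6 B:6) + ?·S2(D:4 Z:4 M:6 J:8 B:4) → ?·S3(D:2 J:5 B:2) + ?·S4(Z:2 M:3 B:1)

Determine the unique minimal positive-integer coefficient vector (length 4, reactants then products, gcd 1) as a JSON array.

D: 1·0+3·4 = 12 | 6·2+6·0 = 12
Z: 1·0+3·4 = 12 | 6·0+6·2 = 12
M: 1·0+3·6 = 18 | 6·0+6·3 = 18
J: 1·6+3·8 = 30 | 6·5+6·0 = 30
B: 1·6+3·4 = 18 | 6·2+6·1 = 18
gcd(1,3,6,6) = 1

Coefficients: [1, 3, 6, 6]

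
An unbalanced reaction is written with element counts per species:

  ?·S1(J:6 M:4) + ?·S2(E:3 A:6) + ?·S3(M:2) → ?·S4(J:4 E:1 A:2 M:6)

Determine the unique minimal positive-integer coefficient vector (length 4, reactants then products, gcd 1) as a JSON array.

J: 2·6+1·0+5·0 = 12 | 3·4 = 12
E: 2·0+1·3+5·0 = 3 | 3·1 = 3
A: 2·0+1·6+5·0 = 6 | 3·2 = 6
M: 2·4+1·0+5·2 = 18 | 3·6 = 18
gcd(2,1,5,3) = 1

Coefficients: [2, 1, 5, 3]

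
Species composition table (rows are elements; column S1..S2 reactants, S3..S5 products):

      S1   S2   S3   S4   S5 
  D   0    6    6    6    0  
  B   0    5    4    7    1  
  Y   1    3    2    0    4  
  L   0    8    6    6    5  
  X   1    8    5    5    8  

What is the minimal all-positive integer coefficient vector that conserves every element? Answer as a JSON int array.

D: 1·0+5·6 = 30 | 4·6+1·6+2·0 = 30
B: 1·0+5·5 = 25 | 4·4+1·7+2·1 = 25
Y: 1·1+5·3 = 16 | 4·2+1·0+2·4 = 16
L: 1·0+5·8 = 40 | 4·6+1·6+2·5 = 40
X: 1·1+5·8 = 41 | 4·5+1·5+2·8 = 41
gcd(1,5,4,1,2) = 1

Coefficients: [1, 5, 4, 1, 2]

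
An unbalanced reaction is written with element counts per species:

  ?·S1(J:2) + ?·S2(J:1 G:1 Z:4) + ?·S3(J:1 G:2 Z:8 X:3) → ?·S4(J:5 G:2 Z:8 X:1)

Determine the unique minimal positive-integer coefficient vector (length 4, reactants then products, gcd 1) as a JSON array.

Coefficients: [5, 4, 1, 3]

J: 5·2+4·1+1·1 = 15 | 3·5 = 15
G: 5·0+4·1+1·2 = 6 | 3·2 = 6
Z: 5·0+4·4+1·8 = 24 | 3·8 = 24
X: 5·0+4·0+1·3 = 3 | 3·1 = 3
gcd(5,4,1,3) = 1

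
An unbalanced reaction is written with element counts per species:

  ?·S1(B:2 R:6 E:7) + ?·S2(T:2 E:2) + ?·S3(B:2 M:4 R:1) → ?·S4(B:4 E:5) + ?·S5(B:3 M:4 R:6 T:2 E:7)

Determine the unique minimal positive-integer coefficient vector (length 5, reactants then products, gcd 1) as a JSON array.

Coefficients: [5, 6, 6, 1, 6]

B: 5·2+6·0+6·2 = 22 | 1·4+6·3 = 22
M: 5·0+6·0+6·4 = 24 | 1·0+6·4 = 24
R: 5·6+6·0+6·1 = 36 | 1·0+6·6 = 36
T: 5·0+6·2+6·0 = 12 | 1·0+6·2 = 12
E: 5·7+6·2+6·0 = 47 | 1·5+6·7 = 47
gcd(5,6,6,1,6) = 1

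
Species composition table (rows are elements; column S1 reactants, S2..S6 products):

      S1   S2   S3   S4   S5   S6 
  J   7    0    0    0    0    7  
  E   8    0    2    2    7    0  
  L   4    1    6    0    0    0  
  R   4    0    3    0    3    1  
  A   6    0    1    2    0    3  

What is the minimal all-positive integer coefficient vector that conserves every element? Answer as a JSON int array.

Coefficients: [3, 6, 1, 4, 2, 3]

J: 3·7 = 21 | 6·0+1·0+4·0+2·0+3·7 = 21
E: 3·8 = 24 | 6·0+1·2+4·2+2·7+3·0 = 24
L: 3·4 = 12 | 6·1+1·6+4·0+2·0+3·0 = 12
R: 3·4 = 12 | 6·0+1·3+4·0+2·3+3·1 = 12
A: 3·6 = 18 | 6·0+1·1+4·2+2·0+3·3 = 18
gcd(3,6,1,4,2,3) = 1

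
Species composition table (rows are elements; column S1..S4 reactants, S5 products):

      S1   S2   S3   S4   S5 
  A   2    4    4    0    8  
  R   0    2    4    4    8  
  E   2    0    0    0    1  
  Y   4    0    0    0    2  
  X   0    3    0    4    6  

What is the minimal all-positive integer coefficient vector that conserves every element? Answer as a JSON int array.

Coefficients: [2, 4, 3, 3, 4]

A: 2·2+4·4+3·4+3·0 = 32 | 4·8 = 32
R: 2·0+4·2+3·4+3·4 = 32 | 4·8 = 32
E: 2·2+4·0+3·0+3·0 = 4 | 4·1 = 4
Y: 2·4+4·0+3·0+3·0 = 8 | 4·2 = 8
X: 2·0+4·3+3·0+3·4 = 24 | 4·6 = 24
gcd(2,4,3,3,4) = 1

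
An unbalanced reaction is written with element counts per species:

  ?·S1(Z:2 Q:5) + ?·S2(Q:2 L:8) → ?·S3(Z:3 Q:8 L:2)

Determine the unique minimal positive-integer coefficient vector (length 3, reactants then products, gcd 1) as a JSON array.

Z: 6·2+1·0 = 12 | 4·3 = 12
Q: 6·5+1·2 = 32 | 4·8 = 32
L: 6·0+1·8 = 8 | 4·2 = 8
gcd(6,1,4) = 1

Coefficients: [6, 1, 4]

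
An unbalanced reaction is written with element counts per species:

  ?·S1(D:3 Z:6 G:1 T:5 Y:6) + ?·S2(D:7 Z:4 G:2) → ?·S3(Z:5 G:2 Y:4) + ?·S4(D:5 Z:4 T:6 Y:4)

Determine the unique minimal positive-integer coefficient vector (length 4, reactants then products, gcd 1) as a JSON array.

Coefficients: [6, 1, 4, 5]

D: 6·3+1·7 = 25 | 4·0+5·5 = 25
Z: 6·6+1·4 = 40 | 4·5+5·4 = 40
G: 6·1+1·2 = 8 | 4·2+5·0 = 8
T: 6·5+1·0 = 30 | 4·0+5·6 = 30
Y: 6·6+1·0 = 36 | 4·4+5·4 = 36
gcd(6,1,4,5) = 1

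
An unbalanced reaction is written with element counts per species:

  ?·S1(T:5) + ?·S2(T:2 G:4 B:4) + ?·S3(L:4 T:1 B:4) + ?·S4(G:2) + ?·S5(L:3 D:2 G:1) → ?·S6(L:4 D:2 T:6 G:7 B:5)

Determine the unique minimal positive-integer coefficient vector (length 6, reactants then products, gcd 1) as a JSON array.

Coefficients: [3, 4, 1, 4, 4, 4]

L: 3·0+4·0+1·4+4·0+4·3 = 16 | 4·4 = 16
D: 3·0+4·0+1·0+4·0+4·2 = 8 | 4·2 = 8
T: 3·5+4·2+1·1+4·0+4·0 = 24 | 4·6 = 24
G: 3·0+4·4+1·0+4·2+4·1 = 28 | 4·7 = 28
B: 3·0+4·4+1·4+4·0+4·0 = 20 | 4·5 = 20
gcd(3,4,1,4,4,4) = 1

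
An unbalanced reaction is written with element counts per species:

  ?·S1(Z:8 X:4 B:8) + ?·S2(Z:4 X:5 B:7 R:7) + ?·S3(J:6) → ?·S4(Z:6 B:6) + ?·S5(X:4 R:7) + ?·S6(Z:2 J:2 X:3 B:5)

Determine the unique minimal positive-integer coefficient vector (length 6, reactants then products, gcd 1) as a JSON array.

Z: 3·8+6·4+2·0 = 48 | 6·6+6·0+6·2 = 48
J: 3·0+6·0+2·6 = 12 | 6·0+6·0+6·2 = 12
X: 3·4+6·5+2·0 = 42 | 6·0+6·4+6·3 = 42
B: 3·8+6·7+2·0 = 66 | 6·6+6·0+6·5 = 66
R: 3·0+6·7+2·0 = 42 | 6·0+6·7+6·0 = 42
gcd(3,6,2,6,6,6) = 1

Coefficients: [3, 6, 2, 6, 6, 6]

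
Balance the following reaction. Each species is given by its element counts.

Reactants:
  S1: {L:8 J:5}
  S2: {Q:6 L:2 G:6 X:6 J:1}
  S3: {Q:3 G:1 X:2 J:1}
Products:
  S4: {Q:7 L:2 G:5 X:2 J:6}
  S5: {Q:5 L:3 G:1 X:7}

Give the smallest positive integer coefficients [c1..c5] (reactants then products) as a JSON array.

Coefficients: [1, 1, 6, 2, 2]

Q: 1·0+1·6+6·3 = 24 | 2·7+2·5 = 24
L: 1·8+1·2+6·0 = 10 | 2·2+2·3 = 10
G: 1·0+1·6+6·1 = 12 | 2·5+2·1 = 12
X: 1·0+1·6+6·2 = 18 | 2·2+2·7 = 18
J: 1·5+1·1+6·1 = 12 | 2·6+2·0 = 12
gcd(1,1,6,2,2) = 1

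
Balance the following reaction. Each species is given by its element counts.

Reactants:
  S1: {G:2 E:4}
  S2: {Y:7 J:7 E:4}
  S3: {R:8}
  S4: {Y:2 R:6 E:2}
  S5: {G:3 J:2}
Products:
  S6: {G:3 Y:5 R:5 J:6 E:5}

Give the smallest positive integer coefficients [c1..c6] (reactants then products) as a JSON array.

Coefficients: [3, 4, 3, 1, 4, 6]

G: 3·2+4·0+3·0+1·0+4·3 = 18 | 6·3 = 18
Y: 3·0+4·7+3·0+1·2+4·0 = 30 | 6·5 = 30
R: 3·0+4·0+3·8+1·6+4·0 = 30 | 6·5 = 30
J: 3·0+4·7+3·0+1·0+4·2 = 36 | 6·6 = 36
E: 3·4+4·4+3·0+1·2+4·0 = 30 | 6·5 = 30
gcd(3,4,3,1,4,6) = 1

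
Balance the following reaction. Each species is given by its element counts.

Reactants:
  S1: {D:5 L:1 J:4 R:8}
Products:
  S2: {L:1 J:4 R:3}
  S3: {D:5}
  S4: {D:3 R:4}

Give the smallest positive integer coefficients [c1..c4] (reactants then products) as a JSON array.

Coefficients: [4, 4, 1, 5]

D: 4·5 = 20 | 4·0+1·5+5·3 = 20
L: 4·1 = 4 | 4·1+1·0+5·0 = 4
J: 4·4 = 16 | 4·4+1·0+5·0 = 16
R: 4·8 = 32 | 4·3+1·0+5·4 = 32
gcd(4,4,1,5) = 1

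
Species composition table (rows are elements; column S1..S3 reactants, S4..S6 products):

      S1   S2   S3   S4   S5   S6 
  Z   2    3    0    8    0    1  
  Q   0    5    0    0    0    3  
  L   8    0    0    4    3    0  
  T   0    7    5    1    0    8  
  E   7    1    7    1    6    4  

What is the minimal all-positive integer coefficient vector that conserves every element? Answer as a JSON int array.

Coefficients: [2, 3, 4, 1, 4, 5]

Z: 2·2+3·3+4·0 = 13 | 1·8+4·0+5·1 = 13
Q: 2·0+3·5+4·0 = 15 | 1·0+4·0+5·3 = 15
L: 2·8+3·0+4·0 = 16 | 1·4+4·3+5·0 = 16
T: 2·0+3·7+4·5 = 41 | 1·1+4·0+5·8 = 41
E: 2·7+3·1+4·7 = 45 | 1·1+4·6+5·4 = 45
gcd(2,3,4,1,4,5) = 1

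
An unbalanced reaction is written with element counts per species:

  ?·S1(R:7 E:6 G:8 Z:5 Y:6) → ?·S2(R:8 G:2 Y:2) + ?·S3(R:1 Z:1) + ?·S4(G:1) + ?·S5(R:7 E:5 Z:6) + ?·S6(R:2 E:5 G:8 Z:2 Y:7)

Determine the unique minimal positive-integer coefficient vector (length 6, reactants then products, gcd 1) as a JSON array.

R: 5·7 = 35 | 1·8+5·1+6·0+2·7+4·2 = 35
E: 5·6 = 30 | 1·0+5·0+6·0+2·5+4·5 = 30
G: 5·8 = 40 | 1·2+5·0+6·1+2·0+4·8 = 40
Z: 5·5 = 25 | 1·0+5·1+6·0+2·6+4·2 = 25
Y: 5·6 = 30 | 1·2+5·0+6·0+2·0+4·7 = 30
gcd(5,1,5,6,2,4) = 1

Coefficients: [5, 1, 5, 6, 2, 4]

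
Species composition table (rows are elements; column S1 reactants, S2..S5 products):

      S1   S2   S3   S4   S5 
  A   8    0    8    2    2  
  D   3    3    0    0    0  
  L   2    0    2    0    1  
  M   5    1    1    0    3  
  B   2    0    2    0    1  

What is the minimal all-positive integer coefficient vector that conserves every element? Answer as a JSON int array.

Coefficients: [5, 5, 2, 6, 6]

A: 5·8 = 40 | 5·0+2·8+6·2+6·2 = 40
D: 5·3 = 15 | 5·3+2·0+6·0+6·0 = 15
L: 5·2 = 10 | 5·0+2·2+6·0+6·1 = 10
M: 5·5 = 25 | 5·1+2·1+6·0+6·3 = 25
B: 5·2 = 10 | 5·0+2·2+6·0+6·1 = 10
gcd(5,5,2,6,6) = 1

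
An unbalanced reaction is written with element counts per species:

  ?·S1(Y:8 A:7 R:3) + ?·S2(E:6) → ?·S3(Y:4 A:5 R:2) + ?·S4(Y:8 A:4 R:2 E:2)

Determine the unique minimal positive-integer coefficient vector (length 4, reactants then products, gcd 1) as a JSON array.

Coefficients: [6, 1, 6, 3]

Y: 6·8+1·0 = 48 | 6·4+3·8 = 48
A: 6·7+1·0 = 42 | 6·5+3·4 = 42
R: 6·3+1·0 = 18 | 6·2+3·2 = 18
E: 6·0+1·6 = 6 | 6·0+3·2 = 6
gcd(6,1,6,3) = 1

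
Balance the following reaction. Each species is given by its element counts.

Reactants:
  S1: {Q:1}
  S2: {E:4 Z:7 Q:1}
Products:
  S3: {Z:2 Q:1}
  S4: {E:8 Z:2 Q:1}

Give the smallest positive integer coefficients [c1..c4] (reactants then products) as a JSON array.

E: 5·0+2·4 = 8 | 6·0+1·8 = 8
Z: 5·0+2·7 = 14 | 6·2+1·2 = 14
Q: 5·1+2·1 = 7 | 6·1+1·1 = 7
gcd(5,2,6,1) = 1

Coefficients: [5, 2, 6, 1]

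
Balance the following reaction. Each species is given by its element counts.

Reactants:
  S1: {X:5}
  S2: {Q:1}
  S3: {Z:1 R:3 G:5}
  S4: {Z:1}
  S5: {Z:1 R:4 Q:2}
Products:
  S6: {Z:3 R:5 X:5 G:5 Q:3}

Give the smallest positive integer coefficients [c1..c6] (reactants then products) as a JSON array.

Coefficients: [2, 4, 2, 3, 1, 2]

Z: 2·0+4·0+2·1+3·1+1·1 = 6 | 2·3 = 6
R: 2·0+4·0+2·3+3·0+1·4 = 10 | 2·5 = 10
X: 2·5+4·0+2·0+3·0+1·0 = 10 | 2·5 = 10
G: 2·0+4·0+2·5+3·0+1·0 = 10 | 2·5 = 10
Q: 2·0+4·1+2·0+3·0+1·2 = 6 | 2·3 = 6
gcd(2,4,2,3,1,2) = 1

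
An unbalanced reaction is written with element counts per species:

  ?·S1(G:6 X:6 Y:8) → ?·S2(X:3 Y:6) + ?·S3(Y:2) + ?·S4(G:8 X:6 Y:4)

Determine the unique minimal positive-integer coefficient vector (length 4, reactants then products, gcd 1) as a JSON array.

G: 4·6 = 24 | 2·0+4·0+3·8 = 24
X: 4·6 = 24 | 2·3+4·0+3·6 = 24
Y: 4·8 = 32 | 2·6+4·2+3·4 = 32
gcd(4,2,4,3) = 1

Coefficients: [4, 2, 4, 3]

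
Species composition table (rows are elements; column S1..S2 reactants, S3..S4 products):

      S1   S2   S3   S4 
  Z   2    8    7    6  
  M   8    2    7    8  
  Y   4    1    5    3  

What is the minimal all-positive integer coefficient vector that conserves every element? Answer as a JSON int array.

Coefficients: [4, 3, 2, 3]

Z: 4·2+3·8 = 32 | 2·7+3·6 = 32
M: 4·8+3·2 = 38 | 2·7+3·8 = 38
Y: 4·4+3·1 = 19 | 2·5+3·3 = 19
gcd(4,3,2,3) = 1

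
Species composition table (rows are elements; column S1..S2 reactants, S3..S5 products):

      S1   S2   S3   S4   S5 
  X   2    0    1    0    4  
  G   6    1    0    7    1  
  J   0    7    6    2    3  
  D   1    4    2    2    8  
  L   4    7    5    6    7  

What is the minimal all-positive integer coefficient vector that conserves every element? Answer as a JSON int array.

Coefficients: [4, 5, 4, 4, 1]

X: 4·2+5·0 = 8 | 4·1+4·0+1·4 = 8
G: 4·6+5·1 = 29 | 4·0+4·7+1·1 = 29
J: 4·0+5·7 = 35 | 4·6+4·2+1·3 = 35
D: 4·1+5·4 = 24 | 4·2+4·2+1·8 = 24
L: 4·4+5·7 = 51 | 4·5+4·6+1·7 = 51
gcd(4,5,4,4,1) = 1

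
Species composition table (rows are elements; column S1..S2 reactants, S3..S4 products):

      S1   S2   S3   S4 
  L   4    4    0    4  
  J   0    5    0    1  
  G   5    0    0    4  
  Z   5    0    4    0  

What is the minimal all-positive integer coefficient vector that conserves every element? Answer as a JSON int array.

L: 4·4+1·4 = 20 | 5·0+5·4 = 20
J: 4·0+1·5 = 5 | 5·0+5·1 = 5
G: 4·5+1·0 = 20 | 5·0+5·4 = 20
Z: 4·5+1·0 = 20 | 5·4+5·0 = 20
gcd(4,1,5,5) = 1

Coefficients: [4, 1, 5, 5]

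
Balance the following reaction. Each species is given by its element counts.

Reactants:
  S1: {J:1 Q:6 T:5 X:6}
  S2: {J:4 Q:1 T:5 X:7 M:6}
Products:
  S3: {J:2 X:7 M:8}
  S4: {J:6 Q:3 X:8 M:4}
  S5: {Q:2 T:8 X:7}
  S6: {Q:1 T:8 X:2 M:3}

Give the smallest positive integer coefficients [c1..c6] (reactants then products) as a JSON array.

J: 2·1+6·4 = 26 | 1·2+4·6+1·0+4·0 = 26
Q: 2·6+6·1 = 18 | 1·0+4·3+1·2+4·1 = 18
T: 2·5+6·5 = 40 | 1·0+4·0+1·8+4·8 = 40
X: 2·6+6·7 = 54 | 1·7+4·8+1·7+4·2 = 54
M: 2·0+6·6 = 36 | 1·8+4·4+1·0+4·3 = 36
gcd(2,6,1,4,1,4) = 1

Coefficients: [2, 6, 1, 4, 1, 4]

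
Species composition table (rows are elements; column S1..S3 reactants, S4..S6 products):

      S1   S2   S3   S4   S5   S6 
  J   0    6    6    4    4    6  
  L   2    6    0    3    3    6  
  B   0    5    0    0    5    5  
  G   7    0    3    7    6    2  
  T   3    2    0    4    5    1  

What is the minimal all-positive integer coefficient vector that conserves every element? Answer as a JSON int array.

Coefficients: [6, 6, 3, 5, 1, 5]

J: 6·0+6·6+3·6 = 54 | 5·4+1·4+5·6 = 54
L: 6·2+6·6+3·0 = 48 | 5·3+1·3+5·6 = 48
B: 6·0+6·5+3·0 = 30 | 5·0+1·5+5·5 = 30
G: 6·7+6·0+3·3 = 51 | 5·7+1·6+5·2 = 51
T: 6·3+6·2+3·0 = 30 | 5·4+1·5+5·1 = 30
gcd(6,6,3,5,1,5) = 1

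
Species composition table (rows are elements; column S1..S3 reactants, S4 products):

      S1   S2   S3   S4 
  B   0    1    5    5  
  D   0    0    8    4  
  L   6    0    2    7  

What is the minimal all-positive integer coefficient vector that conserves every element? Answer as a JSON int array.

B: 2·0+5·1+1·5 = 10 | 2·5 = 10
D: 2·0+5·0+1·8 = 8 | 2·4 = 8
L: 2·6+5·0+1·2 = 14 | 2·7 = 14
gcd(2,5,1,2) = 1

Coefficients: [2, 5, 1, 2]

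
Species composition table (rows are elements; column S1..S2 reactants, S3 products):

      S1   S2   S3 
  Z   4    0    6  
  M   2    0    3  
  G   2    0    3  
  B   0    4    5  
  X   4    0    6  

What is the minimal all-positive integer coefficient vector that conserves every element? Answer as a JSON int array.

Z: 6·4+5·0 = 24 | 4·6 = 24
M: 6·2+5·0 = 12 | 4·3 = 12
G: 6·2+5·0 = 12 | 4·3 = 12
B: 6·0+5·4 = 20 | 4·5 = 20
X: 6·4+5·0 = 24 | 4·6 = 24
gcd(6,5,4) = 1

Coefficients: [6, 5, 4]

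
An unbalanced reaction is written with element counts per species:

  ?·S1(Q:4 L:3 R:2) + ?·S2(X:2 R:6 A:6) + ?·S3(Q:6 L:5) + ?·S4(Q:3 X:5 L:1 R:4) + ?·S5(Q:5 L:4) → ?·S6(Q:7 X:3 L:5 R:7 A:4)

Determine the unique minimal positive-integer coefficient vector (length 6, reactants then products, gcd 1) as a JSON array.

Q: 5·4+4·0+1·6+2·3+2·5 = 42 | 6·7 = 42
X: 5·0+4·2+1·0+2·5+2·0 = 18 | 6·3 = 18
L: 5·3+4·0+1·5+2·1+2·4 = 30 | 6·5 = 30
R: 5·2+4·6+1·0+2·4+2·0 = 42 | 6·7 = 42
A: 5·0+4·6+1·0+2·0+2·0 = 24 | 6·4 = 24
gcd(5,4,1,2,2,6) = 1

Coefficients: [5, 4, 1, 2, 2, 6]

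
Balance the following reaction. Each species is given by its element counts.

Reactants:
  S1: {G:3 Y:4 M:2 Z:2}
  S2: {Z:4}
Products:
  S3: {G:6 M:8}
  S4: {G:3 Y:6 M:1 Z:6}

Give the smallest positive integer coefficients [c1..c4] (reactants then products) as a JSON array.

G: 6·3+3·0 = 18 | 1·6+4·3 = 18
Y: 6·4+3·0 = 24 | 1·0+4·6 = 24
M: 6·2+3·0 = 12 | 1·8+4·1 = 12
Z: 6·2+3·4 = 24 | 1·0+4·6 = 24
gcd(6,3,1,4) = 1

Coefficients: [6, 3, 1, 4]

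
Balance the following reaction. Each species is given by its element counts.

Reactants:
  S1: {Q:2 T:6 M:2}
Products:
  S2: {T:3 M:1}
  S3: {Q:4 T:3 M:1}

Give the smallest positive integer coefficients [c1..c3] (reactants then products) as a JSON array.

Q: 2·2 = 4 | 3·0+1·4 = 4
T: 2·6 = 12 | 3·3+1·3 = 12
M: 2·2 = 4 | 3·1+1·1 = 4
gcd(2,3,1) = 1

Coefficients: [2, 3, 1]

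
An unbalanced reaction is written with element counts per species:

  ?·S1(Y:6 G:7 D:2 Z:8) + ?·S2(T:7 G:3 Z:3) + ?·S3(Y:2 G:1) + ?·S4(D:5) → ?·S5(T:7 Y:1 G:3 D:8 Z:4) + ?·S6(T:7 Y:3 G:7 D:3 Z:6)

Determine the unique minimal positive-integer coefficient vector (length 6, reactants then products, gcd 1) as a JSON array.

T: 1·0+4·7+1·0+4·0 = 28 | 2·7+2·7 = 28
Y: 1·6+4·0+1·2+4·0 = 8 | 2·1+2·3 = 8
G: 1·7+4·3+1·1+4·0 = 20 | 2·3+2·7 = 20
D: 1·2+4·0+1·0+4·5 = 22 | 2·8+2·3 = 22
Z: 1·8+4·3+1·0+4·0 = 20 | 2·4+2·6 = 20
gcd(1,4,1,4,2,2) = 1

Coefficients: [1, 4, 1, 4, 2, 2]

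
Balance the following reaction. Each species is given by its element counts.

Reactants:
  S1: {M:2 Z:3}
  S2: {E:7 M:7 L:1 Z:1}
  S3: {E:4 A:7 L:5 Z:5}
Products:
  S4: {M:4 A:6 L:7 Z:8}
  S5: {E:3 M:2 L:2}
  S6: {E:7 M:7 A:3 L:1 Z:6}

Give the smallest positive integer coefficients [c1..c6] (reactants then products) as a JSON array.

Coefficients: [6, 5, 3, 1, 4, 5]

E: 6·0+5·7+3·4 = 47 | 1·0+4·3+5·7 = 47
M: 6·2+5·7+3·0 = 47 | 1·4+4·2+5·7 = 47
A: 6·0+5·0+3·7 = 21 | 1·6+4·0+5·3 = 21
L: 6·0+5·1+3·5 = 20 | 1·7+4·2+5·1 = 20
Z: 6·3+5·1+3·5 = 38 | 1·8+4·0+5·6 = 38
gcd(6,5,3,1,4,5) = 1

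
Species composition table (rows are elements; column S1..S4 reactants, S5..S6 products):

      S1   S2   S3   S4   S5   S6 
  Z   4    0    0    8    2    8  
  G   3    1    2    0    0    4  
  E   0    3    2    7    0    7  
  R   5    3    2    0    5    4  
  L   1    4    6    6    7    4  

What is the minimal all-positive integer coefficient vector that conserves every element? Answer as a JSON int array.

Z: 6·4+4·0+1·0+4·8 = 56 | 4·2+6·8 = 56
G: 6·3+4·1+1·2+4·0 = 24 | 4·0+6·4 = 24
E: 6·0+4·3+1·2+4·7 = 42 | 4·0+6·7 = 42
R: 6·5+4·3+1·2+4·0 = 44 | 4·5+6·4 = 44
L: 6·1+4·4+1·6+4·6 = 52 | 4·7+6·4 = 52
gcd(6,4,1,4,4,6) = 1

Coefficients: [6, 4, 1, 4, 4, 6]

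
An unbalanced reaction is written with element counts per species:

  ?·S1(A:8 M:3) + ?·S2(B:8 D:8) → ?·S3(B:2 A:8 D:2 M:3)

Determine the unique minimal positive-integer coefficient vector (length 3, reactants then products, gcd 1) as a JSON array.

B: 4·0+1·8 = 8 | 4·2 = 8
A: 4·8+1·0 = 32 | 4·8 = 32
D: 4·0+1·8 = 8 | 4·2 = 8
M: 4·3+1·0 = 12 | 4·3 = 12
gcd(4,1,4) = 1

Coefficients: [4, 1, 4]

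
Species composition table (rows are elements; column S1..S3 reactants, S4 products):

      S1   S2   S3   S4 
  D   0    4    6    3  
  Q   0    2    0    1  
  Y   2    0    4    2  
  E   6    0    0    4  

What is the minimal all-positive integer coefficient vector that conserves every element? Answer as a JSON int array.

D: 4·0+3·4+1·6 = 18 | 6·3 = 18
Q: 4·0+3·2+1·0 = 6 | 6·1 = 6
Y: 4·2+3·0+1·4 = 12 | 6·2 = 12
E: 4·6+3·0+1·0 = 24 | 6·4 = 24
gcd(4,3,1,6) = 1

Coefficients: [4, 3, 1, 6]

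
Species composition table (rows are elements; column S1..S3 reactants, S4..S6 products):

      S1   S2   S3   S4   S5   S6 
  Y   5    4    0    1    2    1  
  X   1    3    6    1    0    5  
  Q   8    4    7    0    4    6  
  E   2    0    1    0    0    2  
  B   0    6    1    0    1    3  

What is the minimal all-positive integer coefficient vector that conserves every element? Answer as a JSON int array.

Y: 2·5+2·4+2·0 = 18 | 5·1+5·2+3·1 = 18
X: 2·1+2·3+2·6 = 20 | 5·1+5·0+3·5 = 20
Q: 2·8+2·4+2·7 = 38 | 5·0+5·4+3·6 = 38
E: 2·2+2·0+2·1 = 6 | 5·0+5·0+3·2 = 6
B: 2·0+2·6+2·1 = 14 | 5·0+5·1+3·3 = 14
gcd(2,2,2,5,5,3) = 1

Coefficients: [2, 2, 2, 5, 5, 3]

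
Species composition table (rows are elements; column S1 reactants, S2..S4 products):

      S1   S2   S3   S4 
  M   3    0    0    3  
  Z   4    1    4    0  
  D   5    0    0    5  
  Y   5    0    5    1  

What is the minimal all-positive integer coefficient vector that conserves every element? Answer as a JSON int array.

Coefficients: [5, 4, 4, 5]

M: 5·3 = 15 | 4·0+4·0+5·3 = 15
Z: 5·4 = 20 | 4·1+4·4+5·0 = 20
D: 5·5 = 25 | 4·0+4·0+5·5 = 25
Y: 5·5 = 25 | 4·0+4·5+5·1 = 25
gcd(5,4,4,5) = 1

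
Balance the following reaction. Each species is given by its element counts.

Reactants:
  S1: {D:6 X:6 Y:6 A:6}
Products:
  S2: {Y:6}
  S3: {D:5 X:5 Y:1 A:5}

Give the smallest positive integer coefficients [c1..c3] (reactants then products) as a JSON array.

Coefficients: [5, 4, 6]

D: 5·6 = 30 | 4·0+6·5 = 30
X: 5·6 = 30 | 4·0+6·5 = 30
Y: 5·6 = 30 | 4·6+6·1 = 30
A: 5·6 = 30 | 4·0+6·5 = 30
gcd(5,4,6) = 1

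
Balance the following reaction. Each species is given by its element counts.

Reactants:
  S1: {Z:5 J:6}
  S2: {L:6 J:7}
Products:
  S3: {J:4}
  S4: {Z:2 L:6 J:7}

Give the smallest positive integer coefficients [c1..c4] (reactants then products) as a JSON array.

Z: 2·5+5·0 = 10 | 3·0+5·2 = 10
L: 2·0+5·6 = 30 | 3·0+5·6 = 30
J: 2·6+5·7 = 47 | 3·4+5·7 = 47
gcd(2,5,3,5) = 1

Coefficients: [2, 5, 3, 5]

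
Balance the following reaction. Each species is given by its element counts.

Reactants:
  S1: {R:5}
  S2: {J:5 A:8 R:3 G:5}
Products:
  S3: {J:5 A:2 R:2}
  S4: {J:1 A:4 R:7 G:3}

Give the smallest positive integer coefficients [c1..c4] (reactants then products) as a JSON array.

Coefficients: [6, 3, 2, 5]

J: 6·0+3·5 = 15 | 2·5+5·1 = 15
A: 6·0+3·8 = 24 | 2·2+5·4 = 24
R: 6·5+3·3 = 39 | 2·2+5·7 = 39
G: 6·0+3·5 = 15 | 2·0+5·3 = 15
gcd(6,3,2,5) = 1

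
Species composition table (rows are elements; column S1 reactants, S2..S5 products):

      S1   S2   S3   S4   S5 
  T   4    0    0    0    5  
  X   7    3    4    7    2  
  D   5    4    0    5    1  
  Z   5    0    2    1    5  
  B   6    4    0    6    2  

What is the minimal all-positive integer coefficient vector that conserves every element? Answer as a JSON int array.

T: 5·4 = 20 | 4·0+2·0+1·0+4·5 = 20
X: 5·7 = 35 | 4·3+2·4+1·7+4·2 = 35
D: 5·5 = 25 | 4·4+2·0+1·5+4·1 = 25
Z: 5·5 = 25 | 4·0+2·2+1·1+4·5 = 25
B: 5·6 = 30 | 4·4+2·0+1·6+4·2 = 30
gcd(5,4,2,1,4) = 1

Coefficients: [5, 4, 2, 1, 4]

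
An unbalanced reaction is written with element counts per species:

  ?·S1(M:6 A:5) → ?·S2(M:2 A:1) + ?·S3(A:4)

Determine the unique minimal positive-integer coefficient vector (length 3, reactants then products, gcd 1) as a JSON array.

Coefficients: [2, 6, 1]

M: 2·6 = 12 | 6·2+1·0 = 12
A: 2·5 = 10 | 6·1+1·4 = 10
gcd(2,6,1) = 1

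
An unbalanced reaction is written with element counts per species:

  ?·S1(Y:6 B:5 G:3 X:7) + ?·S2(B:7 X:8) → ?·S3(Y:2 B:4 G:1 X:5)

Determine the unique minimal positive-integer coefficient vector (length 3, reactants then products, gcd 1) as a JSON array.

Y: 1·6+1·0 = 6 | 3·2 = 6
B: 1·5+1·7 = 12 | 3·4 = 12
G: 1·3+1·0 = 3 | 3·1 = 3
X: 1·7+1·8 = 15 | 3·5 = 15
gcd(1,1,3) = 1

Coefficients: [1, 1, 3]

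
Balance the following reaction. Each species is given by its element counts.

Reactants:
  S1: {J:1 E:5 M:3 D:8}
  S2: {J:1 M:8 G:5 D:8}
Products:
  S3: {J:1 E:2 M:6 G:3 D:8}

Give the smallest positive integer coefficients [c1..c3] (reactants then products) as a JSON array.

J: 2·1+3·1 = 5 | 5·1 = 5
E: 2·5+3·0 = 10 | 5·2 = 10
M: 2·3+3·8 = 30 | 5·6 = 30
G: 2·0+3·5 = 15 | 5·3 = 15
D: 2·8+3·8 = 40 | 5·8 = 40
gcd(2,3,5) = 1

Coefficients: [2, 3, 5]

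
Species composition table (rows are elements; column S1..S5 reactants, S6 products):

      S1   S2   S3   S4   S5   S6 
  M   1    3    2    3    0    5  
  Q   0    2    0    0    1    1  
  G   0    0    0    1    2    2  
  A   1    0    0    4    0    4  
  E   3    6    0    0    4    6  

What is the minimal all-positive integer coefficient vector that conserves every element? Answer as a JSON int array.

M: 4·1+1·3+3·2+4·3+3·0 = 25 | 5·5 = 25
Q: 4·0+1·2+3·0+4·0+3·1 = 5 | 5·1 = 5
G: 4·0+1·0+3·0+4·1+3·2 = 10 | 5·2 = 10
A: 4·1+1·0+3·0+4·4+3·0 = 20 | 5·4 = 20
E: 4·3+1·6+3·0+4·0+3·4 = 30 | 5·6 = 30
gcd(4,1,3,4,3,5) = 1

Coefficients: [4, 1, 3, 4, 3, 5]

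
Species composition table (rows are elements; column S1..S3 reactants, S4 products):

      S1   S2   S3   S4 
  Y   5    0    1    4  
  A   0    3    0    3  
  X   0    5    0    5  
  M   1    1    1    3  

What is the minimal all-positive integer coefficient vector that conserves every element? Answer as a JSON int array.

Y: 1·5+2·0+3·1 = 8 | 2·4 = 8
A: 1·0+2·3+3·0 = 6 | 2·3 = 6
X: 1·0+2·5+3·0 = 10 | 2·5 = 10
M: 1·1+2·1+3·1 = 6 | 2·3 = 6
gcd(1,2,3,2) = 1

Coefficients: [1, 2, 3, 2]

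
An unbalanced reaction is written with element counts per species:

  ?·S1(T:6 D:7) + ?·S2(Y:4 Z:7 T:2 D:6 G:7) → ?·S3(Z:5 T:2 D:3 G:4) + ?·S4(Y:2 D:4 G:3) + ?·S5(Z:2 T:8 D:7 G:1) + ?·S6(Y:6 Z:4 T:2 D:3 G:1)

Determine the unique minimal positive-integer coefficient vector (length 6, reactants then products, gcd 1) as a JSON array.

Y: 2·0+5·4 = 20 | 5·0+4·2+1·0+2·6 = 20
Z: 2·0+5·7 = 35 | 5·5+4·0+1·2+2·4 = 35
T: 2·6+5·2 = 22 | 5·2+4·0+1·8+2·2 = 22
D: 2·7+5·6 = 44 | 5·3+4·4+1·7+2·3 = 44
G: 2·0+5·7 = 35 | 5·4+4·3+1·1+2·1 = 35
gcd(2,5,5,4,1,2) = 1

Coefficients: [2, 5, 5, 4, 1, 2]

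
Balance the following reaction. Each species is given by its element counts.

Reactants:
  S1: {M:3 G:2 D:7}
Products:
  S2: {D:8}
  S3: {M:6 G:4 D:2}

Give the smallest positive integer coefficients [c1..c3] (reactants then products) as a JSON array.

M: 4·3 = 12 | 3·0+2·6 = 12
G: 4·2 = 8 | 3·0+2·4 = 8
D: 4·7 = 28 | 3·8+2·2 = 28
gcd(4,3,2) = 1

Coefficients: [4, 3, 2]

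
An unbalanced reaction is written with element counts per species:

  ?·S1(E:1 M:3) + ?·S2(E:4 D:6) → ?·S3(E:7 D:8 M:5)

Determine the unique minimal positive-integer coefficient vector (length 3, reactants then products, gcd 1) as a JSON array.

Coefficients: [5, 4, 3]

E: 5·1+4·4 = 21 | 3·7 = 21
D: 5·0+4·6 = 24 | 3·8 = 24
M: 5·3+4·0 = 15 | 3·5 = 15
gcd(5,4,3) = 1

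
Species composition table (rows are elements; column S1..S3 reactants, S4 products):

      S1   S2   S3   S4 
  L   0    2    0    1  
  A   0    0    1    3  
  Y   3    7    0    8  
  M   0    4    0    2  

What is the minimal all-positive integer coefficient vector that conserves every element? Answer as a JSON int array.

Coefficients: [3, 1, 6, 2]

L: 3·0+1·2+6·0 = 2 | 2·1 = 2
A: 3·0+1·0+6·1 = 6 | 2·3 = 6
Y: 3·3+1·7+6·0 = 16 | 2·8 = 16
M: 3·0+1·4+6·0 = 4 | 2·2 = 4
gcd(3,1,6,2) = 1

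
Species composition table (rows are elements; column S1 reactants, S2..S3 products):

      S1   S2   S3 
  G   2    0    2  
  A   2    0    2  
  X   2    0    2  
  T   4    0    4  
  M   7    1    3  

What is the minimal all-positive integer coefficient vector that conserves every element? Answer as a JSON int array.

Coefficients: [1, 4, 1]

G: 1·2 = 2 | 4·0+1·2 = 2
A: 1·2 = 2 | 4·0+1·2 = 2
X: 1·2 = 2 | 4·0+1·2 = 2
T: 1·4 = 4 | 4·0+1·4 = 4
M: 1·7 = 7 | 4·1+1·3 = 7
gcd(1,4,1) = 1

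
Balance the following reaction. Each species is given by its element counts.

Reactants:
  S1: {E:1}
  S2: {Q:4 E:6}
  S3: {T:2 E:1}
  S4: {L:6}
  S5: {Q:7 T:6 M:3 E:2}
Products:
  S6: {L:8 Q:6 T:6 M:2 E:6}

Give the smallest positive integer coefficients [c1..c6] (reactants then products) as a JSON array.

Coefficients: [5, 1, 3, 4, 2, 3]

L: 5·0+1·0+3·0+4·6+2·0 = 24 | 3·8 = 24
Q: 5·0+1·4+3·0+4·0+2·7 = 18 | 3·6 = 18
T: 5·0+1·0+3·2+4·0+2·6 = 18 | 3·6 = 18
M: 5·0+1·0+3·0+4·0+2·3 = 6 | 3·2 = 6
E: 5·1+1·6+3·1+4·0+2·2 = 18 | 3·6 = 18
gcd(5,1,3,4,2,3) = 1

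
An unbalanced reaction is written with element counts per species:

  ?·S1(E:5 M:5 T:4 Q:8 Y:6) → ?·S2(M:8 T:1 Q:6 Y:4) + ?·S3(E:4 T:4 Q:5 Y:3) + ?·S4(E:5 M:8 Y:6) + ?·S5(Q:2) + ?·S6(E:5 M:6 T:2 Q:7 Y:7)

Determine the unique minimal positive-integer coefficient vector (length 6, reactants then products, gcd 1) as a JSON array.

E: 6·5 = 30 | 2·0+5·4+1·5+2·0+1·5 = 30
M: 6·5 = 30 | 2·8+5·0+1·8+2·0+1·6 = 30
T: 6·4 = 24 | 2·1+5·4+1·0+2·0+1·2 = 24
Q: 6·8 = 48 | 2·6+5·5+1·0+2·2+1·7 = 48
Y: 6·6 = 36 | 2·4+5·3+1·6+2·0+1·7 = 36
gcd(6,2,5,1,2,1) = 1

Coefficients: [6, 2, 5, 1, 2, 1]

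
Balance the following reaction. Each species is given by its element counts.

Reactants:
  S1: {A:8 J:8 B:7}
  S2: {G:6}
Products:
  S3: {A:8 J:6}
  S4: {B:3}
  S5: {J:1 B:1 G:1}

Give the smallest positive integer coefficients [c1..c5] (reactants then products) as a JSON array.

Coefficients: [3, 1, 3, 5, 6]

A: 3·8+1·0 = 24 | 3·8+5·0+6·0 = 24
J: 3·8+1·0 = 24 | 3·6+5·0+6·1 = 24
B: 3·7+1·0 = 21 | 3·0+5·3+6·1 = 21
G: 3·0+1·6 = 6 | 3·0+5·0+6·1 = 6
gcd(3,1,3,5,6) = 1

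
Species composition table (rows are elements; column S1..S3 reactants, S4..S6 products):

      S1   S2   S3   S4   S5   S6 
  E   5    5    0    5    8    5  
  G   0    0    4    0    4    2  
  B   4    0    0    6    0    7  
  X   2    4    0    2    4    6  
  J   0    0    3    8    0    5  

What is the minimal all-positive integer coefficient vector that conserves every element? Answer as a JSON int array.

Coefficients: [5, 6, 6, 1, 5, 2]

E: 5·5+6·5+6·0 = 55 | 1·5+5·8+2·5 = 55
G: 5·0+6·0+6·4 = 24 | 1·0+5·4+2·2 = 24
B: 5·4+6·0+6·0 = 20 | 1·6+5·0+2·7 = 20
X: 5·2+6·4+6·0 = 34 | 1·2+5·4+2·6 = 34
J: 5·0+6·0+6·3 = 18 | 1·8+5·0+2·5 = 18
gcd(5,6,6,1,5,2) = 1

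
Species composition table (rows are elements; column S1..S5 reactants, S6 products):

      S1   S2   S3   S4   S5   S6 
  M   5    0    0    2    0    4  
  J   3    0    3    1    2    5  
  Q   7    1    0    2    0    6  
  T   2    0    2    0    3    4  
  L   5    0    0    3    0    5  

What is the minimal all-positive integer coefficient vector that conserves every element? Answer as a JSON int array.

M: 2·5+6·0+2·0+5·2+4·0 = 20 | 5·4 = 20
J: 2·3+6·0+2·3+5·1+4·2 = 25 | 5·5 = 25
Q: 2·7+6·1+2·0+5·2+4·0 = 30 | 5·6 = 30
T: 2·2+6·0+2·2+5·0+4·3 = 20 | 5·4 = 20
L: 2·5+6·0+2·0+5·3+4·0 = 25 | 5·5 = 25
gcd(2,6,2,5,4,5) = 1

Coefficients: [2, 6, 2, 5, 4, 5]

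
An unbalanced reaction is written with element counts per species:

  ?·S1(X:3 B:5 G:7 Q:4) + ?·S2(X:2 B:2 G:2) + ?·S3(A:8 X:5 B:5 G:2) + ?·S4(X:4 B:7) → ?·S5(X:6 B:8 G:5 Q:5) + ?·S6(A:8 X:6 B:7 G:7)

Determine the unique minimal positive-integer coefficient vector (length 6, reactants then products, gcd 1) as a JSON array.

Coefficients: [5, 5, 5, 1, 4, 5]

A: 5·0+5·0+5·8+1·0 = 40 | 4·0+5·8 = 40
X: 5·3+5·2+5·5+1·4 = 54 | 4·6+5·6 = 54
B: 5·5+5·2+5·5+1·7 = 67 | 4·8+5·7 = 67
G: 5·7+5·2+5·2+1·0 = 55 | 4·5+5·7 = 55
Q: 5·4+5·0+5·0+1·0 = 20 | 4·5+5·0 = 20
gcd(5,5,5,1,4,5) = 1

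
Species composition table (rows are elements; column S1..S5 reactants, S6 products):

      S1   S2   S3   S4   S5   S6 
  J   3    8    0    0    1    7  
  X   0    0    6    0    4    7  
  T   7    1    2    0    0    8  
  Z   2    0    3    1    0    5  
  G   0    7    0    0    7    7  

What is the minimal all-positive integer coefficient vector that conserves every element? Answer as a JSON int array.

J: 5·3+3·8+5·0+5·0+3·1 = 42 | 6·7 = 42
X: 5·0+3·0+5·6+5·0+3·4 = 42 | 6·7 = 42
T: 5·7+3·1+5·2+5·0+3·0 = 48 | 6·8 = 48
Z: 5·2+3·0+5·3+5·1+3·0 = 30 | 6·5 = 30
G: 5·0+3·7+5·0+5·0+3·7 = 42 | 6·7 = 42
gcd(5,3,5,5,3,6) = 1

Coefficients: [5, 3, 5, 5, 3, 6]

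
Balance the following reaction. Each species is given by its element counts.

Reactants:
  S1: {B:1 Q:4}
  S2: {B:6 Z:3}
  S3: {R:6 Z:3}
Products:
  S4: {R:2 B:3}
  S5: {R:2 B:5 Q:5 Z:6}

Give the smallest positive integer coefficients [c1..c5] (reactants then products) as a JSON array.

R: 5·0+5·0+3·6 = 18 | 5·2+4·2 = 18
B: 5·1+5·6+3·0 = 35 | 5·3+4·5 = 35
Q: 5·4+5·0+3·0 = 20 | 5·0+4·5 = 20
Z: 5·0+5·3+3·3 = 24 | 5·0+4·6 = 24
gcd(5,5,3,5,4) = 1

Coefficients: [5, 5, 3, 5, 4]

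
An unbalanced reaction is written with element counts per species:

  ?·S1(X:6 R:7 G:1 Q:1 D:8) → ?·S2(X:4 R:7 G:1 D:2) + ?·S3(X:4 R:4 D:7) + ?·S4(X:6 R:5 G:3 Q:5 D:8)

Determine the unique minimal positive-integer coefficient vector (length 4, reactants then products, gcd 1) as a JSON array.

Coefficients: [5, 2, 4, 1]

X: 5·6 = 30 | 2·4+4·4+1·6 = 30
R: 5·7 = 35 | 2·7+4·4+1·5 = 35
G: 5·1 = 5 | 2·1+4·0+1·3 = 5
Q: 5·1 = 5 | 2·0+4·0+1·5 = 5
D: 5·8 = 40 | 2·2+4·7+1·8 = 40
gcd(5,2,4,1) = 1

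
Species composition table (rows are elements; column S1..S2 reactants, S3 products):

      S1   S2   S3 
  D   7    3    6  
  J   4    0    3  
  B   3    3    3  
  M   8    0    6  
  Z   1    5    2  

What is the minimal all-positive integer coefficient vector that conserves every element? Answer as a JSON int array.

Coefficients: [3, 1, 4]

D: 3·7+1·3 = 24 | 4·6 = 24
J: 3·4+1·0 = 12 | 4·3 = 12
B: 3·3+1·3 = 12 | 4·3 = 12
M: 3·8+1·0 = 24 | 4·6 = 24
Z: 3·1+1·5 = 8 | 4·2 = 8
gcd(3,1,4) = 1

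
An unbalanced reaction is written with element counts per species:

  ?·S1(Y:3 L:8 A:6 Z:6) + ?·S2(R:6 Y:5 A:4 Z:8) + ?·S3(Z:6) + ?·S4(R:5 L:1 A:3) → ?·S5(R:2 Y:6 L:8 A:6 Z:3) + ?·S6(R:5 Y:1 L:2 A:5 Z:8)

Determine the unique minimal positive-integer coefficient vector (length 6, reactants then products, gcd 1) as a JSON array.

Coefficients: [5, 3, 1, 4, 4, 6]

R: 5·0+3·6+1·0+4·5 = 38 | 4·2+6·5 = 38
Y: 5·3+3·5+1·0+4·0 = 30 | 4·6+6·1 = 30
L: 5·8+3·0+1·0+4·1 = 44 | 4·8+6·2 = 44
A: 5·6+3·4+1·0+4·3 = 54 | 4·6+6·5 = 54
Z: 5·6+3·8+1·6+4·0 = 60 | 4·3+6·8 = 60
gcd(5,3,1,4,4,6) = 1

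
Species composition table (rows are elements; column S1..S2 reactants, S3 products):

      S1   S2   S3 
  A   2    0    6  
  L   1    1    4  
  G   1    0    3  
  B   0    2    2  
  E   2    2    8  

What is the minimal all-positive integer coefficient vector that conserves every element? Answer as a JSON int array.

Coefficients: [3, 1, 1]

A: 3·2+1·0 = 6 | 1·6 = 6
L: 3·1+1·1 = 4 | 1·4 = 4
G: 3·1+1·0 = 3 | 1·3 = 3
B: 3·0+1·2 = 2 | 1·2 = 2
E: 3·2+1·2 = 8 | 1·8 = 8
gcd(3,1,1) = 1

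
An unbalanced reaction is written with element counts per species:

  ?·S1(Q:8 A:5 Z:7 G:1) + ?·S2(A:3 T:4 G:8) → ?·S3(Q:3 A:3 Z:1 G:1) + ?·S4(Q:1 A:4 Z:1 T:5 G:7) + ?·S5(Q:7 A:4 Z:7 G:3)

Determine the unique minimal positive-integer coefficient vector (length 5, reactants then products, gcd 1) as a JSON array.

Q: 6·8+5·0 = 48 | 3·3+4·1+5·7 = 48
A: 6·5+5·3 = 45 | 3·3+4·4+5·4 = 45
Z: 6·7+5·0 = 42 | 3·1+4·1+5·7 = 42
T: 6·0+5·4 = 20 | 3·0+4·5+5·0 = 20
G: 6·1+5·8 = 46 | 3·1+4·7+5·3 = 46
gcd(6,5,3,4,5) = 1

Coefficients: [6, 5, 3, 4, 5]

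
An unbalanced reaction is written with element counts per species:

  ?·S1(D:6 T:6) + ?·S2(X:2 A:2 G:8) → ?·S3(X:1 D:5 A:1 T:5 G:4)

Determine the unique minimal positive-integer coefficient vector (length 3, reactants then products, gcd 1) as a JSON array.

Coefficients: [5, 3, 6]

X: 5·0+3·2 = 6 | 6·1 = 6
D: 5·6+3·0 = 30 | 6·5 = 30
A: 5·0+3·2 = 6 | 6·1 = 6
T: 5·6+3·0 = 30 | 6·5 = 30
G: 5·0+3·8 = 24 | 6·4 = 24
gcd(5,3,6) = 1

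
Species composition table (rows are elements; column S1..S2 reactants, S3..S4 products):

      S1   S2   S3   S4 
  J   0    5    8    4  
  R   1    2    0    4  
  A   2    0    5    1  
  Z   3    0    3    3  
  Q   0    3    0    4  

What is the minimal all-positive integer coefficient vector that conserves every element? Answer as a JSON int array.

J: 4·0+4·5 = 20 | 1·8+3·4 = 20
R: 4·1+4·2 = 12 | 1·0+3·4 = 12
A: 4·2+4·0 = 8 | 1·5+3·1 = 8
Z: 4·3+4·0 = 12 | 1·3+3·3 = 12
Q: 4·0+4·3 = 12 | 1·0+3·4 = 12
gcd(4,4,1,3) = 1

Coefficients: [4, 4, 1, 3]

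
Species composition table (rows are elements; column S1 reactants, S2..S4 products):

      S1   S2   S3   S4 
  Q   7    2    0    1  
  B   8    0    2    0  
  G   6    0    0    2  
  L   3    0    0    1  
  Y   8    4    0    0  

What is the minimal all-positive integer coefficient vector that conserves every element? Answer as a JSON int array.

Coefficients: [1, 2, 4, 3]

Q: 1·7 = 7 | 2·2+4·0+3·1 = 7
B: 1·8 = 8 | 2·0+4·2+3·0 = 8
G: 1·6 = 6 | 2·0+4·0+3·2 = 6
L: 1·3 = 3 | 2·0+4·0+3·1 = 3
Y: 1·8 = 8 | 2·4+4·0+3·0 = 8
gcd(1,2,4,3) = 1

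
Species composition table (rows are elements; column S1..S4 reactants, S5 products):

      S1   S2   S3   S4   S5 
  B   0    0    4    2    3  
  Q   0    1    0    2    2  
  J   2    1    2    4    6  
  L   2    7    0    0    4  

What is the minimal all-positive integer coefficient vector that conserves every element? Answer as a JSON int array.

Coefficients: [5, 2, 2, 5, 6]

B: 5·0+2·0+2·4+5·2 = 18 | 6·3 = 18
Q: 5·0+2·1+2·0+5·2 = 12 | 6·2 = 12
J: 5·2+2·1+2·2+5·4 = 36 | 6·6 = 36
L: 5·2+2·7+2·0+5·0 = 24 | 6·4 = 24
gcd(5,2,2,5,6) = 1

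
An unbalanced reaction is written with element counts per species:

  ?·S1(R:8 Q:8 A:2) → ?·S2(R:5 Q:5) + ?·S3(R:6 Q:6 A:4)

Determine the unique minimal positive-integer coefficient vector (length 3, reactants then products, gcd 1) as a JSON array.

R: 2·8 = 16 | 2·5+1·6 = 16
Q: 2·8 = 16 | 2·5+1·6 = 16
A: 2·2 = 4 | 2·0+1·4 = 4
gcd(2,2,1) = 1

Coefficients: [2, 2, 1]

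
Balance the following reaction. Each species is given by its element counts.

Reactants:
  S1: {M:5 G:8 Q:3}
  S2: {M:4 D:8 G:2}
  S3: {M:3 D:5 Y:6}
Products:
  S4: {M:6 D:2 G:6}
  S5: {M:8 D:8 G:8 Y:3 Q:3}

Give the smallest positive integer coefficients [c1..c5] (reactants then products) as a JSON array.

Coefficients: [4, 3, 2, 1, 4]

M: 4·5+3·4+2·3 = 38 | 1·6+4·8 = 38
D: 4·0+3·8+2·5 = 34 | 1·2+4·8 = 34
G: 4·8+3·2+2·0 = 38 | 1·6+4·8 = 38
Y: 4·0+3·0+2·6 = 12 | 1·0+4·3 = 12
Q: 4·3+3·0+2·0 = 12 | 1·0+4·3 = 12
gcd(4,3,2,1,4) = 1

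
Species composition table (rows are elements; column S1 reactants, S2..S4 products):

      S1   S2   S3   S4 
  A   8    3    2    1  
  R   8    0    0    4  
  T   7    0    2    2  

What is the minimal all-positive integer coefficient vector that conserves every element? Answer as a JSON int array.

Coefficients: [2, 2, 3, 4]

A: 2·8 = 16 | 2·3+3·2+4·1 = 16
R: 2·8 = 16 | 2·0+3·0+4·4 = 16
T: 2·7 = 14 | 2·0+3·2+4·2 = 14
gcd(2,2,3,4) = 1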